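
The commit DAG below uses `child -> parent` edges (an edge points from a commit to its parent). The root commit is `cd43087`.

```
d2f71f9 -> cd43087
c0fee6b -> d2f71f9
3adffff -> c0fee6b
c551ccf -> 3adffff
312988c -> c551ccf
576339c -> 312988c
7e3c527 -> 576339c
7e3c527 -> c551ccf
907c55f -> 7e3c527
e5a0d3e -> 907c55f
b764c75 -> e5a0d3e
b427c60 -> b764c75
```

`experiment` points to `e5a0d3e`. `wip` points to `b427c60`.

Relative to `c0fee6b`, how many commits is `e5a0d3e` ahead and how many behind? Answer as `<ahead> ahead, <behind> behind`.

7 ahead, 0 behind

Reachable from e5a0d3e: {312988c, 3adffff, 576339c, 7e3c527, 907c55f, c0fee6b, c551ccf, cd43087, d2f71f9, e5a0d3e}.
Reachable from c0fee6b: {c0fee6b, cd43087, d2f71f9}.
Only in e5a0d3e's history (ahead): {312988c, 3adffff, 576339c, 7e3c527, 907c55f, c551ccf, e5a0d3e} — 7.
Only in c0fee6b's history (behind): {} — 0.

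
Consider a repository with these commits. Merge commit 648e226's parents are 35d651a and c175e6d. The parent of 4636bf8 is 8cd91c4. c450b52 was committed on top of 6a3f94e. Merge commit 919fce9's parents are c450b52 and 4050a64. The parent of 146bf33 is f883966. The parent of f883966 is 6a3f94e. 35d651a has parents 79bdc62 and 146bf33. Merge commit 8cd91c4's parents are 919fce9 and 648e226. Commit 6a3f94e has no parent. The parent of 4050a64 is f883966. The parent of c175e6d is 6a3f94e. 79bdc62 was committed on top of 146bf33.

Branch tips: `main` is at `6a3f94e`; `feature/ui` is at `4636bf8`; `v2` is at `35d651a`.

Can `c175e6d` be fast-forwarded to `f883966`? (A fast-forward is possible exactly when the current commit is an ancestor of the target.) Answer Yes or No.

A fast-forward from c175e6d to f883966 is possible iff c175e6d is an ancestor of f883966.
Ancestors of f883966: {6a3f94e, f883966}.
c175e6d is not among them, so fast-forward is not possible.

No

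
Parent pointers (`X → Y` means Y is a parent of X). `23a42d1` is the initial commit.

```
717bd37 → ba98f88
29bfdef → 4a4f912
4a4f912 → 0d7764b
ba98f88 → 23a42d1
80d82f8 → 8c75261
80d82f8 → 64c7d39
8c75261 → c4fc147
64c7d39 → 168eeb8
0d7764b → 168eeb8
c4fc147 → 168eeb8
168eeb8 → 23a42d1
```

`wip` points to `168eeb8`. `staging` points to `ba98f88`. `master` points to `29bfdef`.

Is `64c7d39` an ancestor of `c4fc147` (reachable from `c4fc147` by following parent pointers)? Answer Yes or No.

Ancestors of c4fc147: {168eeb8, 23a42d1, c4fc147}.
64c7d39 is not in that set, so it is not an ancestor of c4fc147.

No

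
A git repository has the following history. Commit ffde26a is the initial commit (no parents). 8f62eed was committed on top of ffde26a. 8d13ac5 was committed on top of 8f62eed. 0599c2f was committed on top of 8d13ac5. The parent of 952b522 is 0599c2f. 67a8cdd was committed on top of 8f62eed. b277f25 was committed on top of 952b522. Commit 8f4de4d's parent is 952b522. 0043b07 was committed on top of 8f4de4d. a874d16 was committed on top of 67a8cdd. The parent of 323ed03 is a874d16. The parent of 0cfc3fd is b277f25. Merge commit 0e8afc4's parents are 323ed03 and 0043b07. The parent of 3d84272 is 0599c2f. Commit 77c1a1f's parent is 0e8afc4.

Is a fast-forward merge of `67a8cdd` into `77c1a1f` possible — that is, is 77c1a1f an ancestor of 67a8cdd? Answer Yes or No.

A fast-forward from 77c1a1f to 67a8cdd is possible iff 77c1a1f is an ancestor of 67a8cdd.
Ancestors of 67a8cdd: {67a8cdd, 8f62eed, ffde26a}.
77c1a1f is not among them, so fast-forward is not possible.

No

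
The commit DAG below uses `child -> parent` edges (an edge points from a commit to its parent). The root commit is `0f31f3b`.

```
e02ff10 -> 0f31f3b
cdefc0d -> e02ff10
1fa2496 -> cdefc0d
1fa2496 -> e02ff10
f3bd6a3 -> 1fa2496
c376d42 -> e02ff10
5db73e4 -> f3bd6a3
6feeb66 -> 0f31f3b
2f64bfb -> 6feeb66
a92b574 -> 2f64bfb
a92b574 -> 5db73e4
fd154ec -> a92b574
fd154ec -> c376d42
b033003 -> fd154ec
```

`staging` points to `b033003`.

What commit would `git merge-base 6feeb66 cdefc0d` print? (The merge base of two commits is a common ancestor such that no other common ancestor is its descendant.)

0f31f3b

Ancestors of 6feeb66: {0f31f3b, 6feeb66}.
Ancestors of cdefc0d: {0f31f3b, cdefc0d, e02ff10}.
Common ancestors: {0f31f3b}.
The only common ancestor is 0f31f3b, so it is the merge base.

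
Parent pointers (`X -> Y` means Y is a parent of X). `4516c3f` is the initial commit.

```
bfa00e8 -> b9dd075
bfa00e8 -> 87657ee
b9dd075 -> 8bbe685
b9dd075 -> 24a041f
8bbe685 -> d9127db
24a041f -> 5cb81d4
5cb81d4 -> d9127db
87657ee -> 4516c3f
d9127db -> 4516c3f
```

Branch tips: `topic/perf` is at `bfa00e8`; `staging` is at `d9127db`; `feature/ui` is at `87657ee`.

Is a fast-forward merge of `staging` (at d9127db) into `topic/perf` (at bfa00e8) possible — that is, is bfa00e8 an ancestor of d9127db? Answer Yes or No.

No

A fast-forward from bfa00e8 to d9127db is possible iff bfa00e8 is an ancestor of d9127db.
Ancestors of d9127db: {4516c3f, d9127db}.
bfa00e8 is not among them, so fast-forward is not possible.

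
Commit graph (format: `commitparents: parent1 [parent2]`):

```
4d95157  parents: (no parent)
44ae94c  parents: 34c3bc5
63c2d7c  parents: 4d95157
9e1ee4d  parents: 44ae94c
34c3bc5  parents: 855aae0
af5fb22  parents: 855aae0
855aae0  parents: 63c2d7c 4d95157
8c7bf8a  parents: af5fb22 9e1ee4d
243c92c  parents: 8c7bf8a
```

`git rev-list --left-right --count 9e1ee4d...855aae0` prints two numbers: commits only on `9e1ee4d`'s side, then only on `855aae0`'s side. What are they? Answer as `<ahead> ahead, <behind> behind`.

Reachable from 9e1ee4d: {34c3bc5, 44ae94c, 4d95157, 63c2d7c, 855aae0, 9e1ee4d}.
Reachable from 855aae0: {4d95157, 63c2d7c, 855aae0}.
Only in 9e1ee4d's history (ahead): {34c3bc5, 44ae94c, 9e1ee4d} — 3.
Only in 855aae0's history (behind): {} — 0.

3 ahead, 0 behind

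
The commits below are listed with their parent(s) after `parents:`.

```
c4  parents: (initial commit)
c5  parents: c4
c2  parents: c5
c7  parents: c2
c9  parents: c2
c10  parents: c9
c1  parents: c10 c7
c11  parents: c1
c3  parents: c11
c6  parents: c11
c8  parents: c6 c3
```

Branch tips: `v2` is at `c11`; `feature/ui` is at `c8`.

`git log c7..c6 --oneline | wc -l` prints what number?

Reachable from c6: {c1, c10, c11, c2, c4, c5, c6, c7, c9}.
Reachable from c7: {c2, c4, c5, c7}.
In c6's history but not c7's: {c1, c10, c11, c6, c9} — 5 commits.

5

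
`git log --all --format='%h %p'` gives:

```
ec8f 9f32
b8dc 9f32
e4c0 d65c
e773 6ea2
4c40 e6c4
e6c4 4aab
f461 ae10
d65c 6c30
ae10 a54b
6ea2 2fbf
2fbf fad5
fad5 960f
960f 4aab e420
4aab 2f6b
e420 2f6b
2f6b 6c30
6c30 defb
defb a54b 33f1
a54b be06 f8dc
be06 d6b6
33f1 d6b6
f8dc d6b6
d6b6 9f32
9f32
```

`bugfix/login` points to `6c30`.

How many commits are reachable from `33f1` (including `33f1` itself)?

Walking parent pointers from 33f1: reachable set = {33f1, 9f32, d6b6}.
That is 3 commits.

3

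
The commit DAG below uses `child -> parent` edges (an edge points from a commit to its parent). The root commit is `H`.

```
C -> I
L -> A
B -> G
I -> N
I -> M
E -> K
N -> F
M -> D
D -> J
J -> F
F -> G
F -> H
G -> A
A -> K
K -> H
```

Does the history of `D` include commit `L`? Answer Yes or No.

Ancestors of D: {A, D, F, G, H, J, K}.
L is not in that set, so it is not an ancestor of D.

No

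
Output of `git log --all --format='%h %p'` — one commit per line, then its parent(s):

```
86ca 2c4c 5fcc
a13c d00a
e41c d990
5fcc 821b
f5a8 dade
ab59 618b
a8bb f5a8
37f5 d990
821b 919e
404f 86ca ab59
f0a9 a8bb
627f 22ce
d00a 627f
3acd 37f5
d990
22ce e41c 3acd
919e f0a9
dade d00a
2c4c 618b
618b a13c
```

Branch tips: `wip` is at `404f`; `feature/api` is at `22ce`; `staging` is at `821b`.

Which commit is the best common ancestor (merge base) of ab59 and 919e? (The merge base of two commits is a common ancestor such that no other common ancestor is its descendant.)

Ancestors of ab59: {22ce, 37f5, 3acd, 618b, 627f, a13c, ab59, d00a, d990, e41c}.
Ancestors of 919e: {22ce, 37f5, 3acd, 627f, 919e, a8bb, d00a, d990, dade, e41c, f0a9, f5a8}.
Common ancestors: {22ce, 37f5, 3acd, 627f, d00a, d990, e41c}.
Among these, d00a is not an ancestor of any other common ancestor — it is the merge base.

d00a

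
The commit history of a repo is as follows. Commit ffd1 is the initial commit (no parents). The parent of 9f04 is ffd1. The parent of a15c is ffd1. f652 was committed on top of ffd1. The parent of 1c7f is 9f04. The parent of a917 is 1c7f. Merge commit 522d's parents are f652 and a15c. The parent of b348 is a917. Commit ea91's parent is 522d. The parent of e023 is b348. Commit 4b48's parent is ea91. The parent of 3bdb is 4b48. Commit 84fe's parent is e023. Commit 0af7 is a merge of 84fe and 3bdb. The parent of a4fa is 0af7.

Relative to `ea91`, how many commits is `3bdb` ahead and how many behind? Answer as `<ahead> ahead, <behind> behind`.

Reachable from 3bdb: {3bdb, 4b48, 522d, a15c, ea91, f652, ffd1}.
Reachable from ea91: {522d, a15c, ea91, f652, ffd1}.
Only in 3bdb's history (ahead): {3bdb, 4b48} — 2.
Only in ea91's history (behind): {} — 0.

2 ahead, 0 behind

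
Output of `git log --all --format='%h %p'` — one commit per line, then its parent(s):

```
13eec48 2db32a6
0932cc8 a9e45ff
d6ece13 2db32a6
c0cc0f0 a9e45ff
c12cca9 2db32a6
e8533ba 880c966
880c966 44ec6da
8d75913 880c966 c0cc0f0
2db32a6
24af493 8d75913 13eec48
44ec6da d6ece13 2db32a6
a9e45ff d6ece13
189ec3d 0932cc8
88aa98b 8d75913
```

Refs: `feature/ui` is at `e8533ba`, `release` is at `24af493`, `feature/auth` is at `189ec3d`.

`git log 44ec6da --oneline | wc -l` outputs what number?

Walking parent pointers from 44ec6da: reachable set = {2db32a6, 44ec6da, d6ece13}.
That is 3 commits.

3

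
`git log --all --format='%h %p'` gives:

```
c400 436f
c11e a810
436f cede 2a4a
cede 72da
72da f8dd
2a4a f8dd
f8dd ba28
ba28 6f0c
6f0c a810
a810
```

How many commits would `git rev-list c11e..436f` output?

7

Reachable from 436f: {2a4a, 436f, 6f0c, 72da, a810, ba28, cede, f8dd}.
Reachable from c11e: {a810, c11e}.
In 436f's history but not c11e's: {2a4a, 436f, 6f0c, 72da, ba28, cede, f8dd} — 7 commits.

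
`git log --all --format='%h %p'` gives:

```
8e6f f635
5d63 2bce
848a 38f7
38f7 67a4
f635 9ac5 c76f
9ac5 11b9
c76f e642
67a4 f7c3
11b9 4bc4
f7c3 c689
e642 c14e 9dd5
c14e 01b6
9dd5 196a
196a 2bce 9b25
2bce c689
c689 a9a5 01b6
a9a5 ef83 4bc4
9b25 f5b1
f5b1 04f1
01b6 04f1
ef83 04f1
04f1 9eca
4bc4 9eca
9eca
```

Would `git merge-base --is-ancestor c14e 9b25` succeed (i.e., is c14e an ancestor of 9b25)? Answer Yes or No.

No

Ancestors of 9b25: {04f1, 9b25, 9eca, f5b1}.
c14e is not in that set, so it is not an ancestor of 9b25.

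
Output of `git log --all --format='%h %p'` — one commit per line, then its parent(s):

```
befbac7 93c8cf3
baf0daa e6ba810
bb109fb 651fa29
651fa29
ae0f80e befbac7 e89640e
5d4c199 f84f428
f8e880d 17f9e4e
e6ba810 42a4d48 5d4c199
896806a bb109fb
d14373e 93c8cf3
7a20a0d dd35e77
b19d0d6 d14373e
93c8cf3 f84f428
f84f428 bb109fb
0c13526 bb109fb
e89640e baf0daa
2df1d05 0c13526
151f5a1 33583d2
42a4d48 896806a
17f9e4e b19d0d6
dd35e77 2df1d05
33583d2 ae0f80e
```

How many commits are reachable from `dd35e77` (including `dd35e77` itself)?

5

Walking parent pointers from dd35e77: reachable set = {0c13526, 2df1d05, 651fa29, bb109fb, dd35e77}.
That is 5 commits.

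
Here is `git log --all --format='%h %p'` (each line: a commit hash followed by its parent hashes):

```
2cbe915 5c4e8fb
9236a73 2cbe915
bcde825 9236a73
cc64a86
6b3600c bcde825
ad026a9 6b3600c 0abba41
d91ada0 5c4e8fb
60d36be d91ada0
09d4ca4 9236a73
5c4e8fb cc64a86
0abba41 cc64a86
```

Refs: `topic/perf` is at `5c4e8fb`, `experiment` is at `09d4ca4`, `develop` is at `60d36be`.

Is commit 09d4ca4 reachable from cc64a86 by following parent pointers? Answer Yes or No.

Ancestors of cc64a86: {cc64a86}.
09d4ca4 is not in that set, so it is not an ancestor of cc64a86.

No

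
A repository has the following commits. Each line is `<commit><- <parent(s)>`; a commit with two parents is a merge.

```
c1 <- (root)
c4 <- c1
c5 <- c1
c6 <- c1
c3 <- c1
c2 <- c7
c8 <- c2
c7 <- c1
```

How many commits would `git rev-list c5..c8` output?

Reachable from c8: {c1, c2, c7, c8}.
Reachable from c5: {c1, c5}.
In c8's history but not c5's: {c2, c7, c8} — 3 commits.

3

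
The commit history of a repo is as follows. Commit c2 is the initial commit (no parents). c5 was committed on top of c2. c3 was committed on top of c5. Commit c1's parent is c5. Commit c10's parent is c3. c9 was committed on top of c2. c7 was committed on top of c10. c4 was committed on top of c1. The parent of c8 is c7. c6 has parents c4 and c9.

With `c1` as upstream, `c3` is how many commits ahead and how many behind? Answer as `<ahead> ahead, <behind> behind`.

Reachable from c3: {c2, c3, c5}.
Reachable from c1: {c1, c2, c5}.
Only in c3's history (ahead): {c3} — 1.
Only in c1's history (behind): {c1} — 1.

1 ahead, 1 behind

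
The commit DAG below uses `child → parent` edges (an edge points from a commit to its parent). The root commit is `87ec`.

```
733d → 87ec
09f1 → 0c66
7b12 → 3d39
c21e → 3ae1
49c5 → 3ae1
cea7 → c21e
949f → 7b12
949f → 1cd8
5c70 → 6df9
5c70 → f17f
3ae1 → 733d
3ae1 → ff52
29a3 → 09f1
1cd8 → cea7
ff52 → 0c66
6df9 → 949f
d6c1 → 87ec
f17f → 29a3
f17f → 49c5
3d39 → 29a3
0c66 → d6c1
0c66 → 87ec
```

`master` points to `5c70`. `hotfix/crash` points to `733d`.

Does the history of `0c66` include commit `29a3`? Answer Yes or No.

Ancestors of 0c66: {0c66, 87ec, d6c1}.
29a3 is not in that set, so it is not an ancestor of 0c66.

No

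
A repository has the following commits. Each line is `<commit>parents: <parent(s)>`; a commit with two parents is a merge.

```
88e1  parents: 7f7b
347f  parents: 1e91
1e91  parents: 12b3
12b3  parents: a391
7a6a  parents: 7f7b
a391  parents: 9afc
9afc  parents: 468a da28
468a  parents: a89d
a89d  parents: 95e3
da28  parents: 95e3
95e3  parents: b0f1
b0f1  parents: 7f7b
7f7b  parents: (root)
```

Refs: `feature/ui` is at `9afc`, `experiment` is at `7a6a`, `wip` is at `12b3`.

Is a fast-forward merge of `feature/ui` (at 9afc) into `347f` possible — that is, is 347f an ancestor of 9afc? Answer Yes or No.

No

A fast-forward from 347f to 9afc is possible iff 347f is an ancestor of 9afc.
Ancestors of 9afc: {468a, 7f7b, 95e3, 9afc, a89d, b0f1, da28}.
347f is not among them, so fast-forward is not possible.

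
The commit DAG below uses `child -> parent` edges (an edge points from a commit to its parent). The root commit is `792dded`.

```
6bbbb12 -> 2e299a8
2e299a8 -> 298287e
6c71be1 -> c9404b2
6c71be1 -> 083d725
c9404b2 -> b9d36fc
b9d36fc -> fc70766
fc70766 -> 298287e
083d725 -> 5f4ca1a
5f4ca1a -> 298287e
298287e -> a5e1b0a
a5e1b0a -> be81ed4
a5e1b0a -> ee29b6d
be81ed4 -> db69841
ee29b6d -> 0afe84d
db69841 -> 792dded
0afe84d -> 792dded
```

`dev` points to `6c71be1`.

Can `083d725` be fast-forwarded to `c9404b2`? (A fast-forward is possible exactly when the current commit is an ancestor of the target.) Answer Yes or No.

A fast-forward from 083d725 to c9404b2 is possible iff 083d725 is an ancestor of c9404b2.
Ancestors of c9404b2: {0afe84d, 298287e, 792dded, a5e1b0a, b9d36fc, be81ed4, c9404b2, db69841, ee29b6d, fc70766}.
083d725 is not among them, so fast-forward is not possible.

No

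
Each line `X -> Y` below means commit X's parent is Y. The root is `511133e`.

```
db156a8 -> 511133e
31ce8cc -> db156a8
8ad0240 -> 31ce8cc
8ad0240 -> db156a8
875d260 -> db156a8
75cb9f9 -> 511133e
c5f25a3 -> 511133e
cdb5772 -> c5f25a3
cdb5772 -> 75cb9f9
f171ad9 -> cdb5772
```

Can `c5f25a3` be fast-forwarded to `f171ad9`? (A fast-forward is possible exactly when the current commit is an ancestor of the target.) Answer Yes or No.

Yes

A fast-forward from c5f25a3 to f171ad9 is possible iff c5f25a3 is an ancestor of f171ad9.
Ancestors of f171ad9: {511133e, 75cb9f9, c5f25a3, cdb5772, f171ad9}.
c5f25a3 is among them, so fast-forward is possible.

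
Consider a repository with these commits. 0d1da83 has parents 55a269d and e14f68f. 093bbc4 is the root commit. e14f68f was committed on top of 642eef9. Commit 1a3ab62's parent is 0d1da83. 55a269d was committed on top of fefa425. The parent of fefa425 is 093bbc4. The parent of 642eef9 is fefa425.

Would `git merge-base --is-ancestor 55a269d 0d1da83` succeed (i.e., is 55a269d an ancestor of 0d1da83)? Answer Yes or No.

Yes

Ancestors of 0d1da83 (commits reachable by following parents): {093bbc4, 0d1da83, 55a269d, 642eef9, e14f68f, fefa425}.
55a269d is in that set, so it is an ancestor of 0d1da83.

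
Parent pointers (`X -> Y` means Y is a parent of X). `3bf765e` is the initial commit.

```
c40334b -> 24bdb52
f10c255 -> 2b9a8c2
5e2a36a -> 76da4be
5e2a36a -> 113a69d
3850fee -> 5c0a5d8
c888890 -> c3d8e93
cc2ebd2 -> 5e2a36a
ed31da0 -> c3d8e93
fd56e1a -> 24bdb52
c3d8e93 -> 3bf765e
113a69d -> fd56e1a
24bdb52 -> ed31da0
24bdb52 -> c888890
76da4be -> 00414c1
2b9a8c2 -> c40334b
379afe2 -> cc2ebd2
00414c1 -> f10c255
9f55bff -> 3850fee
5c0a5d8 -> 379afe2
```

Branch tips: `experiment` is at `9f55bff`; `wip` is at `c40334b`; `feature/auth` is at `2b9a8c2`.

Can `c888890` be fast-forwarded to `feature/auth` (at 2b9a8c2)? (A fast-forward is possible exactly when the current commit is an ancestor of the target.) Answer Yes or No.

A fast-forward from c888890 to 2b9a8c2 is possible iff c888890 is an ancestor of 2b9a8c2.
Ancestors of 2b9a8c2: {24bdb52, 2b9a8c2, 3bf765e, c3d8e93, c40334b, c888890, ed31da0}.
c888890 is among them, so fast-forward is possible.

Yes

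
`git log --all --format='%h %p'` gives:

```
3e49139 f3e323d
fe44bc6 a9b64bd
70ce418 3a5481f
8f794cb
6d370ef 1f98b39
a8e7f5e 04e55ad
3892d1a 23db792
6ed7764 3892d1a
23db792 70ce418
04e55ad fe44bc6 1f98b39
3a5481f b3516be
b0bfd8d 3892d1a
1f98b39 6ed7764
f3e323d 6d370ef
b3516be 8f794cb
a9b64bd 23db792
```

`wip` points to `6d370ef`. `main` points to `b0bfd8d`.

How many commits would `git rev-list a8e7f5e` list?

Walking parent pointers from a8e7f5e: reachable set = {04e55ad, 1f98b39, 23db792, 3892d1a, 3a5481f, 6ed7764, 70ce418, 8f794cb, a8e7f5e, a9b64bd, b3516be, fe44bc6}.
That is 12 commits.

12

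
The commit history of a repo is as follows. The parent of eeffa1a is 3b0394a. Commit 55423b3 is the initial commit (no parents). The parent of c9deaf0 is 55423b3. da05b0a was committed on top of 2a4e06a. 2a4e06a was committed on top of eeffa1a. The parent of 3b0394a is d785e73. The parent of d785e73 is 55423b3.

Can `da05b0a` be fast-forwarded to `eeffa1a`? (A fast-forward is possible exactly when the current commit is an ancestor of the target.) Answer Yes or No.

A fast-forward from da05b0a to eeffa1a is possible iff da05b0a is an ancestor of eeffa1a.
Ancestors of eeffa1a: {3b0394a, 55423b3, d785e73, eeffa1a}.
da05b0a is not among them, so fast-forward is not possible.

No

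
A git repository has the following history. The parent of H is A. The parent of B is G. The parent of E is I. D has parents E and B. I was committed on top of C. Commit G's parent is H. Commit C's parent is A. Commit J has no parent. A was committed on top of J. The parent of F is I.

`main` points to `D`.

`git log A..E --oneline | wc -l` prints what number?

3

Reachable from E: {A, C, E, I, J}.
Reachable from A: {A, J}.
In E's history but not A's: {C, E, I} — 3 commits.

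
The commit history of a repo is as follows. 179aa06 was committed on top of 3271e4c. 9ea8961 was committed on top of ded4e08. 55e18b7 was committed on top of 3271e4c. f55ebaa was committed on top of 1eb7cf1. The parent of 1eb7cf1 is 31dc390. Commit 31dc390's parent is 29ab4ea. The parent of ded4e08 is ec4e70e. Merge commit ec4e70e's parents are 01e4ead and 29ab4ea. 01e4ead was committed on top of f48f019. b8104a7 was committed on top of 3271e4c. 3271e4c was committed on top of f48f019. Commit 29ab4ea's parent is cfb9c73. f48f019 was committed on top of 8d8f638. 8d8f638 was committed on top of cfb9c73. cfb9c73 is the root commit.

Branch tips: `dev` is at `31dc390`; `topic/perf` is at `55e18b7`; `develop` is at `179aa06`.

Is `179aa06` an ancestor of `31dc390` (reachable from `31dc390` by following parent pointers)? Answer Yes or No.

Ancestors of 31dc390: {29ab4ea, 31dc390, cfb9c73}.
179aa06 is not in that set, so it is not an ancestor of 31dc390.

No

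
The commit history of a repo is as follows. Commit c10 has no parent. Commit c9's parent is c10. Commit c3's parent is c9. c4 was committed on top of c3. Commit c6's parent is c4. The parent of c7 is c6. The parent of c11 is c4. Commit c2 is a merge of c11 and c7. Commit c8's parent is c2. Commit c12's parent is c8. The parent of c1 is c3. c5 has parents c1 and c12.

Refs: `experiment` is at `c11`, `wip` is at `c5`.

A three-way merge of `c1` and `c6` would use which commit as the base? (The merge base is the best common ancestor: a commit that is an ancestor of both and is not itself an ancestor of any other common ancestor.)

c3

Ancestors of c1: {c1, c10, c3, c9}.
Ancestors of c6: {c10, c3, c4, c6, c9}.
Common ancestors: {c10, c3, c9}.
Among these, c3 is not an ancestor of any other common ancestor — it is the merge base.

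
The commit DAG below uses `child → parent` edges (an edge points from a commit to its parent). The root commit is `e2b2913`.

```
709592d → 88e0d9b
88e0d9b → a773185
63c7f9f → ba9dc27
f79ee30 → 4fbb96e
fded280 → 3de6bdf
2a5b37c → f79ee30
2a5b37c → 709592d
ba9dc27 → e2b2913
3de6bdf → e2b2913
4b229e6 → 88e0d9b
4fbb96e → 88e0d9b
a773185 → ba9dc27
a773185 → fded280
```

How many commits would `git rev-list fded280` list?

Walking parent pointers from fded280: reachable set = {3de6bdf, e2b2913, fded280}.
That is 3 commits.

3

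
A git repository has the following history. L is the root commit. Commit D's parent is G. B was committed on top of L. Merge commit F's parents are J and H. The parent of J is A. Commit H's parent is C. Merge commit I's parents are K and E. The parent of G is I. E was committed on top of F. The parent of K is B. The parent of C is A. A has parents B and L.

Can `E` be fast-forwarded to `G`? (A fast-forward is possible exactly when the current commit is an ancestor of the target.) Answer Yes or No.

A fast-forward from E to G is possible iff E is an ancestor of G.
Ancestors of G: {A, B, C, E, F, G, H, I, J, K, L}.
E is among them, so fast-forward is possible.

Yes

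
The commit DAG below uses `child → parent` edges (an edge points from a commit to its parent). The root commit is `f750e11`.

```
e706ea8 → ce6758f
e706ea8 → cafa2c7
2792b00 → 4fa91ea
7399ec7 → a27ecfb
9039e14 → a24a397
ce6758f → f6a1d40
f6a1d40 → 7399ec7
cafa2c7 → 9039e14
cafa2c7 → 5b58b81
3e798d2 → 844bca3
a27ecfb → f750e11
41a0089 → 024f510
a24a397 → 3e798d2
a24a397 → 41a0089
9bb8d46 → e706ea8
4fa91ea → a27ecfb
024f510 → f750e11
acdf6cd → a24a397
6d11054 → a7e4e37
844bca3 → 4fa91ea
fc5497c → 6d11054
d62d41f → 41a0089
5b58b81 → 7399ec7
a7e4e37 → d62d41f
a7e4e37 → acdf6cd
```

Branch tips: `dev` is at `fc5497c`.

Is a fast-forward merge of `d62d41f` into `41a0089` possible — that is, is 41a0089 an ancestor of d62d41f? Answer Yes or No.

A fast-forward from 41a0089 to d62d41f is possible iff 41a0089 is an ancestor of d62d41f.
Ancestors of d62d41f: {024f510, 41a0089, d62d41f, f750e11}.
41a0089 is among them, so fast-forward is possible.

Yes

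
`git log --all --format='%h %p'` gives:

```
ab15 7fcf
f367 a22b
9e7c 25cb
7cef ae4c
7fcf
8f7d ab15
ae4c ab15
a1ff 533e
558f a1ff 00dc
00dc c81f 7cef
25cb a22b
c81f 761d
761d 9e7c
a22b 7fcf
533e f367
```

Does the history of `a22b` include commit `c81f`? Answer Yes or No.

Ancestors of a22b: {7fcf, a22b}.
c81f is not in that set, so it is not an ancestor of a22b.

No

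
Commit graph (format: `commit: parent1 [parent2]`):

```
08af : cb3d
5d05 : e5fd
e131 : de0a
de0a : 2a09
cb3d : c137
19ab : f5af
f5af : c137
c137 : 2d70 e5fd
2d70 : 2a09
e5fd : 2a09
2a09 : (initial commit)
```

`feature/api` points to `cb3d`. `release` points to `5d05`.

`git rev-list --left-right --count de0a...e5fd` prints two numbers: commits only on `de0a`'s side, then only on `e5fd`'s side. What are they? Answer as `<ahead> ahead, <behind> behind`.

1 ahead, 1 behind

Reachable from de0a: {2a09, de0a}.
Reachable from e5fd: {2a09, e5fd}.
Only in de0a's history (ahead): {de0a} — 1.
Only in e5fd's history (behind): {e5fd} — 1.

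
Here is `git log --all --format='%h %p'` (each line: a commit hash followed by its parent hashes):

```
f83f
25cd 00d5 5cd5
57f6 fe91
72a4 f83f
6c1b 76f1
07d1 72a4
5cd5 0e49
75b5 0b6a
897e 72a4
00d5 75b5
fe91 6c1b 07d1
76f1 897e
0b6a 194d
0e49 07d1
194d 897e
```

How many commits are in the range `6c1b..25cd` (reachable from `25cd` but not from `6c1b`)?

8

Reachable from 25cd: {00d5, 07d1, 0b6a, 0e49, 194d, 25cd, 5cd5, 72a4, 75b5, 897e, f83f}.
Reachable from 6c1b: {6c1b, 72a4, 76f1, 897e, f83f}.
In 25cd's history but not 6c1b's: {00d5, 07d1, 0b6a, 0e49, 194d, 25cd, 5cd5, 75b5} — 8 commits.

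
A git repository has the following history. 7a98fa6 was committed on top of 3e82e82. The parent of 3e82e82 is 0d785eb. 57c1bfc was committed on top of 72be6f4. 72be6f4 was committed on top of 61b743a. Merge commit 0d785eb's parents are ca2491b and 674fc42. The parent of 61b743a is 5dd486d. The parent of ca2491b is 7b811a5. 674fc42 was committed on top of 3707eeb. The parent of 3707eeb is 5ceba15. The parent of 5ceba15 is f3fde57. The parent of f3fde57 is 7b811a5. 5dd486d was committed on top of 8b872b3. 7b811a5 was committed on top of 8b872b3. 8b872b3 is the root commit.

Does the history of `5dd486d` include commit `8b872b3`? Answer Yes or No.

Yes

Ancestors of 5dd486d (commits reachable by following parents): {5dd486d, 8b872b3}.
8b872b3 is in that set, so it is an ancestor of 5dd486d.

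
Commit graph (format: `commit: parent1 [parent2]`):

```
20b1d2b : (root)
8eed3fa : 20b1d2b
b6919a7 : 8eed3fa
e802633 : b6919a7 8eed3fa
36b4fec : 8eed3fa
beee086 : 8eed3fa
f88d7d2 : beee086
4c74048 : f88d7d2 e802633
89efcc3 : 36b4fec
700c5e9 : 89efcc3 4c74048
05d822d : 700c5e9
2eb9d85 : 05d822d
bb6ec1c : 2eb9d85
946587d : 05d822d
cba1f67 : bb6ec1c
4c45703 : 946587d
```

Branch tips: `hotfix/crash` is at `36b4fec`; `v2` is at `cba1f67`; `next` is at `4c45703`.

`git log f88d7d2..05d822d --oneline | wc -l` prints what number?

7

Reachable from 05d822d: {05d822d, 20b1d2b, 36b4fec, 4c74048, 700c5e9, 89efcc3, 8eed3fa, b6919a7, beee086, e802633, f88d7d2}.
Reachable from f88d7d2: {20b1d2b, 8eed3fa, beee086, f88d7d2}.
In 05d822d's history but not f88d7d2's: {05d822d, 36b4fec, 4c74048, 700c5e9, 89efcc3, b6919a7, e802633} — 7 commits.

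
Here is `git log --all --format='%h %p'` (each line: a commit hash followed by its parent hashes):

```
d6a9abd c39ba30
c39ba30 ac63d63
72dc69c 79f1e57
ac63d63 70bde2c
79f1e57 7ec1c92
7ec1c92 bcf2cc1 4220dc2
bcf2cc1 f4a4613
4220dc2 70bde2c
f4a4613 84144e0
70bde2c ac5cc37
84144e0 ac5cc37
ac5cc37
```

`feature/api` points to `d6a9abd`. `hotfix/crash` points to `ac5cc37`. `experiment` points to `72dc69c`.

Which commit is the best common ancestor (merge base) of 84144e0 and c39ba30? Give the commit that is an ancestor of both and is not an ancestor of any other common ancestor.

Ancestors of 84144e0: {84144e0, ac5cc37}.
Ancestors of c39ba30: {70bde2c, ac5cc37, ac63d63, c39ba30}.
Common ancestors: {ac5cc37}.
The only common ancestor is ac5cc37, so it is the merge base.

ac5cc37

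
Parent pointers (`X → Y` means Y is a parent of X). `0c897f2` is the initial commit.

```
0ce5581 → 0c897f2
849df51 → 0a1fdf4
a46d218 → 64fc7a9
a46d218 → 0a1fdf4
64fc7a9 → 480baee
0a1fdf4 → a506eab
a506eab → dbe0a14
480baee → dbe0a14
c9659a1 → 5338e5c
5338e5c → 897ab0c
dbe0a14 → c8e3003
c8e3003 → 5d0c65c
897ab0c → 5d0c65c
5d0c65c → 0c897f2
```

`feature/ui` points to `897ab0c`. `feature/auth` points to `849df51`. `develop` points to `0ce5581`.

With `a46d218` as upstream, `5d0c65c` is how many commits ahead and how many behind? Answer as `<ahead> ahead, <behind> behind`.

0 ahead, 7 behind

Reachable from 5d0c65c: {0c897f2, 5d0c65c}.
Reachable from a46d218: {0a1fdf4, 0c897f2, 480baee, 5d0c65c, 64fc7a9, a46d218, a506eab, c8e3003, dbe0a14}.
Only in 5d0c65c's history (ahead): {} — 0.
Only in a46d218's history (behind): {0a1fdf4, 480baee, 64fc7a9, a46d218, a506eab, c8e3003, dbe0a14} — 7.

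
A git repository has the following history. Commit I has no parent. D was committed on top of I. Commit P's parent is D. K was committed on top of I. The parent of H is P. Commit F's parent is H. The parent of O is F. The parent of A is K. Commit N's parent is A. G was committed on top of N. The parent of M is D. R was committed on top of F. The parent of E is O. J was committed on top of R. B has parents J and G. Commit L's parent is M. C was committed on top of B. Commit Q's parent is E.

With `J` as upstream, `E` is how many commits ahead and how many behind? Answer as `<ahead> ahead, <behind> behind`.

Reachable from E: {D, E, F, H, I, O, P}.
Reachable from J: {D, F, H, I, J, P, R}.
Only in E's history (ahead): {E, O} — 2.
Only in J's history (behind): {J, R} — 2.

2 ahead, 2 behind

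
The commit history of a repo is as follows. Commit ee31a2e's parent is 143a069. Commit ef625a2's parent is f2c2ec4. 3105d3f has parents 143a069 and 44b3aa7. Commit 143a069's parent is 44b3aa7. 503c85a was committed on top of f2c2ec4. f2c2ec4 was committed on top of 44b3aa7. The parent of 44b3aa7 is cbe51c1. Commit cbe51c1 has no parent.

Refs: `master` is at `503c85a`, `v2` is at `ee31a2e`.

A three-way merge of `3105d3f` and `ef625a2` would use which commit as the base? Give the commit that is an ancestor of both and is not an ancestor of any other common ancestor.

Ancestors of 3105d3f: {143a069, 3105d3f, 44b3aa7, cbe51c1}.
Ancestors of ef625a2: {44b3aa7, cbe51c1, ef625a2, f2c2ec4}.
Common ancestors: {44b3aa7, cbe51c1}.
Among these, 44b3aa7 is not an ancestor of any other common ancestor — it is the merge base.

44b3aa7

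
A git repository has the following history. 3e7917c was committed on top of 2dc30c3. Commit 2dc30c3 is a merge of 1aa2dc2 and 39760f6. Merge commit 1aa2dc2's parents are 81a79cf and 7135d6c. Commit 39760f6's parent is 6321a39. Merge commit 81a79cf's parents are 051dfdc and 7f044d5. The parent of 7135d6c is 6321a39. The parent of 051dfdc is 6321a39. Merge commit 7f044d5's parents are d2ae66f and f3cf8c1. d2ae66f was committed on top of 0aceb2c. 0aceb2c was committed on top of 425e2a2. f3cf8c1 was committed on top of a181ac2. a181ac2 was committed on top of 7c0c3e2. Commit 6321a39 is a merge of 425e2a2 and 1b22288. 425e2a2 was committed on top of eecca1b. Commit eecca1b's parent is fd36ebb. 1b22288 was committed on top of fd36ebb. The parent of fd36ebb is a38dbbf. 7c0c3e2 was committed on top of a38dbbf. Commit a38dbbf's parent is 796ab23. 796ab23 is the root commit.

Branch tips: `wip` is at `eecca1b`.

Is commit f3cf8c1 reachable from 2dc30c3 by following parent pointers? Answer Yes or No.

Ancestors of 2dc30c3 (commits reachable by following parents): {051dfdc, 0aceb2c, 1aa2dc2, 1b22288, 2dc30c3, 39760f6, 425e2a2, 6321a39, 7135d6c, 796ab23, 7c0c3e2, 7f044d5, 81a79cf, a181ac2, a38dbbf, d2ae66f, eecca1b, f3cf8c1, fd36ebb}.
f3cf8c1 is in that set, so it is an ancestor of 2dc30c3.

Yes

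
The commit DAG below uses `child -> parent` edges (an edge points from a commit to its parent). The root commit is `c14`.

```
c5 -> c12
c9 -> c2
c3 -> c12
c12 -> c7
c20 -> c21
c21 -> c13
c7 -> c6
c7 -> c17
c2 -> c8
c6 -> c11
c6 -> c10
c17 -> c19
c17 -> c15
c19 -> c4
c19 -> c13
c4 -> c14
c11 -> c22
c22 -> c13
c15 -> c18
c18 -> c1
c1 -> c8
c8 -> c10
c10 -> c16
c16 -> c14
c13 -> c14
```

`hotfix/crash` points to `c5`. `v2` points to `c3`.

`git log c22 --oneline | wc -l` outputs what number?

Walking parent pointers from c22: reachable set = {c13, c14, c22}.
That is 3 commits.

3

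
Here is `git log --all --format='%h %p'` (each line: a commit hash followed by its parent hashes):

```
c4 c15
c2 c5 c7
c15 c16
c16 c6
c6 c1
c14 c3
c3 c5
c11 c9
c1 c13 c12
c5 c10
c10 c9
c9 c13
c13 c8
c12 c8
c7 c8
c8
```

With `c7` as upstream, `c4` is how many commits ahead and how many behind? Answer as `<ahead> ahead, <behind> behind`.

7 ahead, 1 behind

Reachable from c4: {c1, c12, c13, c15, c16, c4, c6, c8}.
Reachable from c7: {c7, c8}.
Only in c4's history (ahead): {c1, c12, c13, c15, c16, c4, c6} — 7.
Only in c7's history (behind): {c7} — 1.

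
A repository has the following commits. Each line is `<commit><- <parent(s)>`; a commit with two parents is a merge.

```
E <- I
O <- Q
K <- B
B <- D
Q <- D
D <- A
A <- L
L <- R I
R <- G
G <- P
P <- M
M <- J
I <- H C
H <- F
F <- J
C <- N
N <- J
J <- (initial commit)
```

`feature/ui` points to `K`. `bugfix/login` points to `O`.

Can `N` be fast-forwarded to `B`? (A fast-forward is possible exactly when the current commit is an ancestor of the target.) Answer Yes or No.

Yes

A fast-forward from N to B is possible iff N is an ancestor of B.
Ancestors of B: {A, B, C, D, F, G, H, I, J, L, M, N, P, R}.
N is among them, so fast-forward is possible.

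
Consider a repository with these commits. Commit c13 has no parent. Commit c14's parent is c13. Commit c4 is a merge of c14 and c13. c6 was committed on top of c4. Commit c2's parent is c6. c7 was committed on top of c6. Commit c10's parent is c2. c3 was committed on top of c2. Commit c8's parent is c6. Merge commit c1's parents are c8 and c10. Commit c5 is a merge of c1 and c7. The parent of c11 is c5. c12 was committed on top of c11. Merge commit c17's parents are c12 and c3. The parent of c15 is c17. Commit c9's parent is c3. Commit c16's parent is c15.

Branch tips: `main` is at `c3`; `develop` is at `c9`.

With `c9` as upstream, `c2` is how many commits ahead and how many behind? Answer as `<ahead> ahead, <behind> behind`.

0 ahead, 2 behind

Reachable from c2: {c13, c14, c2, c4, c6}.
Reachable from c9: {c13, c14, c2, c3, c4, c6, c9}.
Only in c2's history (ahead): {} — 0.
Only in c9's history (behind): {c3, c9} — 2.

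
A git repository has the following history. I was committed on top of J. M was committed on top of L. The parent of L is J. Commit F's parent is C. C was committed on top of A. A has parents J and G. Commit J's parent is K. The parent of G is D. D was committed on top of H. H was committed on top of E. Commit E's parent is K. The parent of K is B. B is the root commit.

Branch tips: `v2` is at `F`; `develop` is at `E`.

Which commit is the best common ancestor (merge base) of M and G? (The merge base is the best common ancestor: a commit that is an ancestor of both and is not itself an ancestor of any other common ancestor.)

K

Ancestors of M: {B, J, K, L, M}.
Ancestors of G: {B, D, E, G, H, K}.
Common ancestors: {B, K}.
Among these, K is not an ancestor of any other common ancestor — it is the merge base.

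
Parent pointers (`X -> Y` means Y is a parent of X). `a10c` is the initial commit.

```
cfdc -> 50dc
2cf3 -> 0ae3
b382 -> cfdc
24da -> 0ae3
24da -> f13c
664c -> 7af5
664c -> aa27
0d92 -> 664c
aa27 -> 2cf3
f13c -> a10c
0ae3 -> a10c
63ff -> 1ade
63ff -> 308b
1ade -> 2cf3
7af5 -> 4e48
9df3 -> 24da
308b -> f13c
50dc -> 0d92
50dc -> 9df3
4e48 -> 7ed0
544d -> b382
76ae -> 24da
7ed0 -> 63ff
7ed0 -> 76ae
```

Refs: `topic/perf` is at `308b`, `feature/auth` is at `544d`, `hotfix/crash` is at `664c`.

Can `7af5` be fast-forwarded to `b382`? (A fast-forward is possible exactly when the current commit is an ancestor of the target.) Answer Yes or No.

Yes

A fast-forward from 7af5 to b382 is possible iff 7af5 is an ancestor of b382.
Ancestors of b382: {0ae3, 0d92, 1ade, 24da, 2cf3, 308b, 4e48, 50dc, 63ff, 664c, 76ae, 7af5, 7ed0, 9df3, a10c, aa27, b382, cfdc, f13c}.
7af5 is among them, so fast-forward is possible.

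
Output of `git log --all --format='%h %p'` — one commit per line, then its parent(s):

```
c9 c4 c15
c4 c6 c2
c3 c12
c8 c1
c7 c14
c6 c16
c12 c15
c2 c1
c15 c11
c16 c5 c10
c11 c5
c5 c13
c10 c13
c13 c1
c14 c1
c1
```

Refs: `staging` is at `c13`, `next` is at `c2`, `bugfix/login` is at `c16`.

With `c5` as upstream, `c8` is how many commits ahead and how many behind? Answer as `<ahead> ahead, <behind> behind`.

1 ahead, 2 behind

Reachable from c8: {c1, c8}.
Reachable from c5: {c1, c13, c5}.
Only in c8's history (ahead): {c8} — 1.
Only in c5's history (behind): {c13, c5} — 2.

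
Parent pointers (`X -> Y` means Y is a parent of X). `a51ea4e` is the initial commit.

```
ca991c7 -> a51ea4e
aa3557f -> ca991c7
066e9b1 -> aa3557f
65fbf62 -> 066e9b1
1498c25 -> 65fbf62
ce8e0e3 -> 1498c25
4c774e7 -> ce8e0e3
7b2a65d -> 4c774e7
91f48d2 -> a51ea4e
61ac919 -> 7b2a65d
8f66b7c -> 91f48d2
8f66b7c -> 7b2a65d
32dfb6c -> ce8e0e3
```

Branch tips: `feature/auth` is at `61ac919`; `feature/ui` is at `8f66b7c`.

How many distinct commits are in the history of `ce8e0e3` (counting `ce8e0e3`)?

Walking parent pointers from ce8e0e3: reachable set = {066e9b1, 1498c25, 65fbf62, a51ea4e, aa3557f, ca991c7, ce8e0e3}.
That is 7 commits.

7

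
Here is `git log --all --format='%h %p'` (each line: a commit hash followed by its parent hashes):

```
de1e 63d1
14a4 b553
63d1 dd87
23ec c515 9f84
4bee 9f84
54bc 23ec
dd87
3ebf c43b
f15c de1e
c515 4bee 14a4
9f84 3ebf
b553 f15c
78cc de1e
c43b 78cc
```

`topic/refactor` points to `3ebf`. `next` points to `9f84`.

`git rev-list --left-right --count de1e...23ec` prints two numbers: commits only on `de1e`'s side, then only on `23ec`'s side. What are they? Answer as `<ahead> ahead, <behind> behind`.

0 ahead, 10 behind

Reachable from de1e: {63d1, dd87, de1e}.
Reachable from 23ec: {14a4, 23ec, 3ebf, 4bee, 63d1, 78cc, 9f84, b553, c43b, c515, dd87, de1e, f15c}.
Only in de1e's history (ahead): {} — 0.
Only in 23ec's history (behind): {14a4, 23ec, 3ebf, 4bee, 78cc, 9f84, b553, c43b, c515, f15c} — 10.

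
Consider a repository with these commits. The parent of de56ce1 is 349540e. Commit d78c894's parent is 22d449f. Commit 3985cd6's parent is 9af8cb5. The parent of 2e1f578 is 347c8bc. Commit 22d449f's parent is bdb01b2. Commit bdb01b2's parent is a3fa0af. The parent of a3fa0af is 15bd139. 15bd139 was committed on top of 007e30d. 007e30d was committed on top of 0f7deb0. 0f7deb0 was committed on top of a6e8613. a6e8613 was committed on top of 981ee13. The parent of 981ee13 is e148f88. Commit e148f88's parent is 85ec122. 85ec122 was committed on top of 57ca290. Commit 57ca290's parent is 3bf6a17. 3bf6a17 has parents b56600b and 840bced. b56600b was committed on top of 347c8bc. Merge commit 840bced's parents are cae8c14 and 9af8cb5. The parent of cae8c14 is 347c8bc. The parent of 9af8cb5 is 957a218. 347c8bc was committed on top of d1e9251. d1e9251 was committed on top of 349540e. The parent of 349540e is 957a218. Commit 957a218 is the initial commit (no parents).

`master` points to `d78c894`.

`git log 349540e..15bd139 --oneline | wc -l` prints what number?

15

Reachable from 15bd139: {007e30d, 0f7deb0, 15bd139, 347c8bc, 349540e, 3bf6a17, 57ca290, 840bced, 85ec122, 957a218, 981ee13, 9af8cb5, a6e8613, b56600b, cae8c14, d1e9251, e148f88}.
Reachable from 349540e: {349540e, 957a218}.
In 15bd139's history but not 349540e's: {007e30d, 0f7deb0, 15bd139, 347c8bc, 3bf6a17, 57ca290, 840bced, 85ec122, 981ee13, 9af8cb5, a6e8613, b56600b, cae8c14, d1e9251, e148f88} — 15 commits.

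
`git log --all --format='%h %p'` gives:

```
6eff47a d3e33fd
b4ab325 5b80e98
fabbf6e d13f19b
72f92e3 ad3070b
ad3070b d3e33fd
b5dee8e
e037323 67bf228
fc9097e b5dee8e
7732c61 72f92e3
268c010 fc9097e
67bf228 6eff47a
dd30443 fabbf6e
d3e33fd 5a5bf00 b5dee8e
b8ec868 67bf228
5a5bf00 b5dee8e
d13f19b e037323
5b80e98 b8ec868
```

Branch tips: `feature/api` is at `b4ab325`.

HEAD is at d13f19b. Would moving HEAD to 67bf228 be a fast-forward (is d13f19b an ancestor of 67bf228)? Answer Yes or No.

No

A fast-forward from d13f19b to 67bf228 is possible iff d13f19b is an ancestor of 67bf228.
Ancestors of 67bf228: {5a5bf00, 67bf228, 6eff47a, b5dee8e, d3e33fd}.
d13f19b is not among them, so fast-forward is not possible.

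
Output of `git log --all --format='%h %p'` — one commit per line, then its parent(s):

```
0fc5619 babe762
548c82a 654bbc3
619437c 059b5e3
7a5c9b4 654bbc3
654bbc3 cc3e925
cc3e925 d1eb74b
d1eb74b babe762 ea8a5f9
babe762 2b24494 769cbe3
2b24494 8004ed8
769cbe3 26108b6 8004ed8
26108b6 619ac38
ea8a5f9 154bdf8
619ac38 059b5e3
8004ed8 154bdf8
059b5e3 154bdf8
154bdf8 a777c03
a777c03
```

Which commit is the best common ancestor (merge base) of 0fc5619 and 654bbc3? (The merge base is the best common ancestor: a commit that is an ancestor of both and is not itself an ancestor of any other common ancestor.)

Ancestors of 0fc5619: {059b5e3, 0fc5619, 154bdf8, 26108b6, 2b24494, 619ac38, 769cbe3, 8004ed8, a777c03, babe762}.
Ancestors of 654bbc3: {059b5e3, 154bdf8, 26108b6, 2b24494, 619ac38, 654bbc3, 769cbe3, 8004ed8, a777c03, babe762, cc3e925, d1eb74b, ea8a5f9}.
Common ancestors: {059b5e3, 154bdf8, 26108b6, 2b24494, 619ac38, 769cbe3, 8004ed8, a777c03, babe762}.
Among these, babe762 is not an ancestor of any other common ancestor — it is the merge base.

babe762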